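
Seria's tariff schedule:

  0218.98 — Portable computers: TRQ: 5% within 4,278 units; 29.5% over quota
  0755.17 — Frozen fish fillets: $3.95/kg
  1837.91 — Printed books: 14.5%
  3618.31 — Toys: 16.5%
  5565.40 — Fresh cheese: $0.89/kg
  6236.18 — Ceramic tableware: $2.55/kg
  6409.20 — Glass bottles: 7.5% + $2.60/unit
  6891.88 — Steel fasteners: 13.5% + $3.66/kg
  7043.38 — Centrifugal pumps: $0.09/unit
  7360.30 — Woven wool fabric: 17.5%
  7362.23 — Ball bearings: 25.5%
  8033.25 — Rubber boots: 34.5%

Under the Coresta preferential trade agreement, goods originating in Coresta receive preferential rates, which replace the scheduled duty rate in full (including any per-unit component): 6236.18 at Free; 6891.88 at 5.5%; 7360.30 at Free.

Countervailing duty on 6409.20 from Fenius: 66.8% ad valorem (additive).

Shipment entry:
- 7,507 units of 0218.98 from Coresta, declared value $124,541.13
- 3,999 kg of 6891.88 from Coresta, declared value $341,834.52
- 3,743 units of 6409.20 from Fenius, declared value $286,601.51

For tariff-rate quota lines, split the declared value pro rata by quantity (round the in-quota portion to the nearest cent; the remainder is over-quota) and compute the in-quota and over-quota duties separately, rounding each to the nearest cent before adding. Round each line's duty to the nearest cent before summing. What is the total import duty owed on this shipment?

$260,829.11

Line 1 (0218.98, Coresta, 7,507 units, $124,541.13):
Code 0218.98 is under a tariff-rate quota (threshold 4,278 units). In-quota: 4,278 units at 5%; over-quota: 3,229 units at 29.5%.
Pro-rata value split: in-quota = $124,541.13 × 4,278/7,507 = $70,972.02; over-quota = $124,541.13 − $70,972.02 = $53,569.11.
In-quota duty = $70,972.02 × 5% = $3,548.60. Over-quota duty = $53,569.11 × 29.5% = $15,802.89.
Line duty = $3,548.60 + $15,802.89 = $19,351.49.
Line 2 (6891.88, Coresta, 3,999 kg, $341,834.52):
Base rate for 6891.88 is 13.5% + $3.66/kg.
Origin Coresta qualifies under the Seria–Coresta agreement and 6891.88 is covered: preferential rate 5.5% applies instead.
Duty = $341,834.52 × 5.5% = $18,800.90.
Line 3 (6409.20, Fenius, 3,743 units, $286,601.51):
Base rate for 6409.20 is 7.5% + $2.60/unit.
Additional duty on 6409.20 from Fenius: +66.8%. Applied ad valorem rate: 7.5% + 66.8% = 74.3%.
Duty = $286,601.51 × 74.3% + 3,743 × $2.60 = $222,676.72.
Total = $19,351.49 + $18,800.90 + $222,676.72 = $260,829.11.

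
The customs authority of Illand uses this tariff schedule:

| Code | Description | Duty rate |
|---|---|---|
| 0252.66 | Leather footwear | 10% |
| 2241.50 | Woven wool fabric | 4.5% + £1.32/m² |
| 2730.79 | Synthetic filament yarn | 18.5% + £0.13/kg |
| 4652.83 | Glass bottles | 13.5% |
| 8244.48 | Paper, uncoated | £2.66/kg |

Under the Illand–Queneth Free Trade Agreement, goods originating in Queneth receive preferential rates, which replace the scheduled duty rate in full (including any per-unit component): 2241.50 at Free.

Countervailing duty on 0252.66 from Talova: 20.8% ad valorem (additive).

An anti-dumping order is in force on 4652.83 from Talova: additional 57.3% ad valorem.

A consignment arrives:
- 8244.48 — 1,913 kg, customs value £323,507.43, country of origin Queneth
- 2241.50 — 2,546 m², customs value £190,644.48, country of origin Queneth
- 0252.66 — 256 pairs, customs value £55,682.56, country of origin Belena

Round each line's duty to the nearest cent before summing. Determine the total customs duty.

£10,656.84

Line 1 (8244.48, Queneth, 1,913 kg, £323,507.43):
Base rate for 8244.48 is £2.66/kg.
Origin Queneth is the FTA partner but 8244.48 is not on the preference list; base rate stands.
Duty = 1,913 × £2.66 = £5,088.58.
Line 2 (2241.50, Queneth, 2,546 m², £190,644.48):
Base rate for 2241.50 is 4.5% + £1.32/m².
Origin Queneth qualifies under the Illand–Queneth agreement and 2241.50 is covered: preferential rate Free applies instead.
Duty = £190,644.48 × 0% = £0.00.
Line 3 (0252.66, Belena, 256 pairs, £55,682.56):
Base rate for 0252.66 is 10%.
The additional-duty order on 0252.66 targets Talova, not Belena; it does not apply.
Duty = £55,682.56 × 10% = £5,568.26.
Total = £5,088.58 + £0.00 + £5,568.26 = £10,656.84.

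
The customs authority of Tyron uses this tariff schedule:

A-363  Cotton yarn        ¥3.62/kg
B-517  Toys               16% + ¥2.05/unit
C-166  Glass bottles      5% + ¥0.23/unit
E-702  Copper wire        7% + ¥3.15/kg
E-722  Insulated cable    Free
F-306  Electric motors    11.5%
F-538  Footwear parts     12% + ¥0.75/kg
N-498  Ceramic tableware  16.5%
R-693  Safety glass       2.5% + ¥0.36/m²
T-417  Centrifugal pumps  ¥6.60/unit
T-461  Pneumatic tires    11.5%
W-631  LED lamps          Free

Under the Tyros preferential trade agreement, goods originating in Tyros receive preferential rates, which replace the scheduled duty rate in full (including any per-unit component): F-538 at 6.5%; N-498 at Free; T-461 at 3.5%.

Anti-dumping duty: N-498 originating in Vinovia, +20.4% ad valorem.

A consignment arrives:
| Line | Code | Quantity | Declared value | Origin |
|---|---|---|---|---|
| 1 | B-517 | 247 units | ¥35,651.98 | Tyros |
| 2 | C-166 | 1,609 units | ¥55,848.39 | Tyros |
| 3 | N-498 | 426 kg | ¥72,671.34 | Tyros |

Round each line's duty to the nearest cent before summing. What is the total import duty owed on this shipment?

Line 1 (B-517, Tyros, 247 units, ¥35,651.98):
Base rate for B-517 is 16% + ¥2.05/unit.
Origin Tyros is the FTA partner but B-517 is not on the preference list; base rate stands.
Duty = ¥35,651.98 × 16% + 247 × ¥2.05 = ¥6,210.67.
Line 2 (C-166, Tyros, 1,609 units, ¥55,848.39):
Base rate for C-166 is 5% + ¥0.23/unit.
Origin Tyros is the FTA partner but C-166 is not on the preference list; base rate stands.
Duty = ¥55,848.39 × 5% + 1,609 × ¥0.23 = ¥3,162.49.
Line 3 (N-498, Tyros, 426 kg, ¥72,671.34):
Base rate for N-498 is 16.5%.
Origin Tyros qualifies under the Tyron–Tyros agreement and N-498 is covered: preferential rate Free applies instead.
The additional-duty order on N-498 targets Vinovia, not Tyros; it does not apply.
Duty = ¥72,671.34 × 0% = ¥0.00.
Total = ¥6,210.67 + ¥3,162.49 + ¥0.00 = ¥9,373.16.

¥9,373.16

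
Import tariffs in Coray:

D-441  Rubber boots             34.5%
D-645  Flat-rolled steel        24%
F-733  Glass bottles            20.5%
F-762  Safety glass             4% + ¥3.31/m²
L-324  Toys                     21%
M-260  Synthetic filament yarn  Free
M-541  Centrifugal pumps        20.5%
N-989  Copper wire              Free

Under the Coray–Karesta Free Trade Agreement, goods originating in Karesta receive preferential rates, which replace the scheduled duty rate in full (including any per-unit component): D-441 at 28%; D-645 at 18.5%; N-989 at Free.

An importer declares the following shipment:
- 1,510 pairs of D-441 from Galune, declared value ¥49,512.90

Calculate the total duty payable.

Line 1 (D-441, Galune, 1,510 pairs, ¥49,512.90):
Base rate for D-441 is 34.5%.
D-441 has an FTA preferential rate, but origin Galune is not Karesta; base rate stands.
Duty = ¥49,512.90 × 34.5% = ¥17,081.95.

¥17,081.95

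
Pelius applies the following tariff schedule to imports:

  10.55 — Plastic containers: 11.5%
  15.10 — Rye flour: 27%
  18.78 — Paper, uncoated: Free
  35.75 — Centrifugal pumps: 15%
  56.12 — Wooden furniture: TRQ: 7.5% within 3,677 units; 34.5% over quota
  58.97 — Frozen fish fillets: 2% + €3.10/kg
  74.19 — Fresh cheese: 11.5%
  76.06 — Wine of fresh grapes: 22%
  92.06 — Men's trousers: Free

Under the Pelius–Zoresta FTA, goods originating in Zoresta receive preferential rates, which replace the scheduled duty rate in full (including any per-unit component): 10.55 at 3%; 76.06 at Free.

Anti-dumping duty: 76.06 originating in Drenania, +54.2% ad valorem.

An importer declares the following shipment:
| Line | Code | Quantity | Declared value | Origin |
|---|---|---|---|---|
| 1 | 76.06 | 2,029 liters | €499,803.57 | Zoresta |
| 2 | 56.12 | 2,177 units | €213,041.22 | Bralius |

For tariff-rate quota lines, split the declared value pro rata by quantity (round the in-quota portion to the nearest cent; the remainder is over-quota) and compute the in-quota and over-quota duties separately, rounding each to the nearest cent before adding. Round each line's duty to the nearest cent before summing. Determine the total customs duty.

€15,978.09

Line 1 (76.06, Zoresta, 2,029 liters, €499,803.57):
Base rate for 76.06 is 22%.
Origin Zoresta qualifies under the Pelius–Zoresta agreement and 76.06 is covered: preferential rate Free applies instead.
The additional-duty order on 76.06 targets Drenania, not Zoresta; it does not apply.
Duty = €499,803.57 × 0% = €0.00.
Line 2 (56.12, Bralius, 2,177 units, €213,041.22):
Code 56.12 is under a tariff-rate quota (threshold 3,677 units). Quantity 2,177 units is within the quota, so the in-quota rate 7.5% applies to the full value.
Duty = €213,041.22 × 7.5% = €15,978.09.
Total = €0.00 + €15,978.09 = €15,978.09.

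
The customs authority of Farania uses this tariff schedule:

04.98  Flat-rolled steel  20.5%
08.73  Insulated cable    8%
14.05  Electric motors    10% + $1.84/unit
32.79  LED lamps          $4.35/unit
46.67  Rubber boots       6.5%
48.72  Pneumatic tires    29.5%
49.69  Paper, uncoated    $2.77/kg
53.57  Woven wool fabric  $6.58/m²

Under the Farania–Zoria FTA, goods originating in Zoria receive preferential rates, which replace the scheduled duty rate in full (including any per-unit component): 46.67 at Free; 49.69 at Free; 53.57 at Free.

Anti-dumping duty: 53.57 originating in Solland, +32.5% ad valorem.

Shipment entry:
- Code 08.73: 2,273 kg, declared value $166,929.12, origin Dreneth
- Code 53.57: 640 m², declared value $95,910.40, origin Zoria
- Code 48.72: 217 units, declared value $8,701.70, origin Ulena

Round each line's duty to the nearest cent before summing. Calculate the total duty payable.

Line 1 (08.73, Dreneth, 2,273 kg, $166,929.12):
Base rate for 08.73 is 8%.
Duty = $166,929.12 × 8% = $13,354.33.
Line 2 (53.57, Zoria, 640 m², $95,910.40):
Base rate for 53.57 is $6.58/m².
Origin Zoria qualifies under the Farania–Zoria agreement and 53.57 is covered: preferential rate Free applies instead.
The additional-duty order on 53.57 targets Solland, not Zoria; it does not apply.
Duty = $95,910.40 × 0% = $0.00.
Line 3 (48.72, Ulena, 217 units, $8,701.70):
Base rate for 48.72 is 29.5%.
Duty = $8,701.70 × 29.5% = $2,567.00.
Total = $13,354.33 + $0.00 + $2,567.00 = $15,921.33.

$15,921.33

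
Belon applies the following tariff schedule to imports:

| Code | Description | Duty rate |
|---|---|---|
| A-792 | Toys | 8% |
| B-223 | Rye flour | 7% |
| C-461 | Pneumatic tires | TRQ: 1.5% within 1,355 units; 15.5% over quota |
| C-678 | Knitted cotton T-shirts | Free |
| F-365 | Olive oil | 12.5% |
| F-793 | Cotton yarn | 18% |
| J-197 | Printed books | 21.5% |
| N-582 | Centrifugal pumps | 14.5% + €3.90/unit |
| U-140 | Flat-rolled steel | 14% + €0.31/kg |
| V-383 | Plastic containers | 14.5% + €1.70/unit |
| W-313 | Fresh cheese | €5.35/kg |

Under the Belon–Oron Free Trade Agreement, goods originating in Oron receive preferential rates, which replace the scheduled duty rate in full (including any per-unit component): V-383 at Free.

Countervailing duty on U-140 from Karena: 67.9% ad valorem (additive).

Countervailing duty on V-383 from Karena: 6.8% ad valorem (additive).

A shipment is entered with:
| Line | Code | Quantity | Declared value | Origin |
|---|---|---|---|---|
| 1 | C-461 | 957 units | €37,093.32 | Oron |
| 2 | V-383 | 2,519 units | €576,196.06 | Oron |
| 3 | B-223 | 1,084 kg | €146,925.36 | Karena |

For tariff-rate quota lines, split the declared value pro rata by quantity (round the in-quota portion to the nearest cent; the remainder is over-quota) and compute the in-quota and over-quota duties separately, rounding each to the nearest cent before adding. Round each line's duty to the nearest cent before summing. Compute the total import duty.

€10,841.18

Line 1 (C-461, Oron, 957 units, €37,093.32):
Code C-461 is under a tariff-rate quota (threshold 1,355 units). Quantity 957 units is within the quota, so the in-quota rate 1.5% applies to the full value.
Duty = €37,093.32 × 1.5% = €556.40.
Line 2 (V-383, Oron, 2,519 units, €576,196.06):
Base rate for V-383 is 14.5% + €1.70/unit.
Origin Oron qualifies under the Belon–Oron agreement and V-383 is covered: preferential rate Free applies instead.
The additional-duty order on V-383 targets Karena, not Oron; it does not apply.
Duty = €576,196.06 × 0% = €0.00.
Line 3 (B-223, Karena, 1,084 kg, €146,925.36):
Base rate for B-223 is 7%.
Duty = €146,925.36 × 7% = €10,284.78.
Total = €556.40 + €0.00 + €10,284.78 = €10,841.18.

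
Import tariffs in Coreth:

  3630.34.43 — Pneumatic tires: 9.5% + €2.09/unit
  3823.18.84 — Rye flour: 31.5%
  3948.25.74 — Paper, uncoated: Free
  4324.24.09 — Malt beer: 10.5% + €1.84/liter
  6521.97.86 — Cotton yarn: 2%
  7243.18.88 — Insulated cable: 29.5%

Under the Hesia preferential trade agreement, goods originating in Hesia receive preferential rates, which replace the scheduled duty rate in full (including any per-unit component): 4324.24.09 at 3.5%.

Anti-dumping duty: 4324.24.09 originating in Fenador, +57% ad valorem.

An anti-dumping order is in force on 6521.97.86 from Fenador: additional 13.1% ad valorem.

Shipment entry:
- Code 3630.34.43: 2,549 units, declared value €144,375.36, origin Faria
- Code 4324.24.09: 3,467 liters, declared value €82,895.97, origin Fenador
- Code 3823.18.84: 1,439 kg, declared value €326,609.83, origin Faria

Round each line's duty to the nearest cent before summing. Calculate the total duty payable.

Line 1 (3630.34.43, Faria, 2,549 units, €144,375.36):
Base rate for 3630.34.43 is 9.5% + €2.09/unit.
Duty = €144,375.36 × 9.5% + 2,549 × €2.09 = €19,043.07.
Line 2 (4324.24.09, Fenador, 3,467 liters, €82,895.97):
Base rate for 4324.24.09 is 10.5% + €1.84/liter.
4324.24.09 has an FTA preferential rate, but origin Fenador is not Hesia; base rate stands.
Additional duty on 4324.24.09 from Fenador: +57%. Applied ad valorem rate: 10.5% + 57% = 67.5%.
Duty = €82,895.97 × 67.5% + 3,467 × €1.84 = €62,334.06.
Line 3 (3823.18.84, Faria, 1,439 kg, €326,609.83):
Base rate for 3823.18.84 is 31.5%.
Duty = €326,609.83 × 31.5% = €102,882.10.
Total = €19,043.07 + €62,334.06 + €102,882.10 = €184,259.23.

€184,259.23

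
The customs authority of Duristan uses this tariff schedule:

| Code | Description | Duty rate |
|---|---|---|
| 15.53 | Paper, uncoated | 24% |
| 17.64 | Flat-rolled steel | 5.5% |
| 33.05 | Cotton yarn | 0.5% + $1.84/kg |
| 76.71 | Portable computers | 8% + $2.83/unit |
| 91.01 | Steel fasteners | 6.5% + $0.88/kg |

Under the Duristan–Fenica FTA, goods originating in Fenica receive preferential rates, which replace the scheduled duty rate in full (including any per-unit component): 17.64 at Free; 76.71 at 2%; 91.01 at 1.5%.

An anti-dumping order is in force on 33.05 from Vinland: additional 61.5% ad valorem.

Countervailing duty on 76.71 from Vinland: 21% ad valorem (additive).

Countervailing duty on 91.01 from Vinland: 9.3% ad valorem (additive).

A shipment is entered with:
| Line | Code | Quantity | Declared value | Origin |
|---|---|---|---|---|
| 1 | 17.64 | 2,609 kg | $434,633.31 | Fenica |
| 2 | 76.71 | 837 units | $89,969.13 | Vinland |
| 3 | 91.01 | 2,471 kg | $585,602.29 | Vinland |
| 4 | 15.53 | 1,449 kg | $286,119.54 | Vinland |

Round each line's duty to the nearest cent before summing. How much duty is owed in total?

$191,828.09

Line 1 (17.64, Fenica, 2,609 kg, $434,633.31):
Base rate for 17.64 is 5.5%.
Origin Fenica qualifies under the Duristan–Fenica agreement and 17.64 is covered: preferential rate Free applies instead.
Duty = $434,633.31 × 0% = $0.00.
Line 2 (76.71, Vinland, 837 units, $89,969.13):
Base rate for 76.71 is 8% + $2.83/unit.
76.71 has an FTA preferential rate, but origin Vinland is not Fenica; base rate stands.
Additional duty on 76.71 from Vinland: +21%. Applied ad valorem rate: 8% + 21% = 29%.
Duty = $89,969.13 × 29% + 837 × $2.83 = $28,459.76.
Line 3 (91.01, Vinland, 2,471 kg, $585,602.29):
Base rate for 91.01 is 6.5% + $0.88/kg.
91.01 has an FTA preferential rate, but origin Vinland is not Fenica; base rate stands.
Additional duty on 91.01 from Vinland: +9.3%. Applied ad valorem rate: 6.5% + 9.3% = 15.8%.
Duty = $585,602.29 × 15.8% + 2,471 × $0.88 = $94,699.64.
Line 4 (15.53, Vinland, 1,449 kg, $286,119.54):
Base rate for 15.53 is 24%.
Duty = $286,119.54 × 24% = $68,668.69.
Total = $0.00 + $28,459.76 + $94,699.64 + $68,668.69 = $191,828.09.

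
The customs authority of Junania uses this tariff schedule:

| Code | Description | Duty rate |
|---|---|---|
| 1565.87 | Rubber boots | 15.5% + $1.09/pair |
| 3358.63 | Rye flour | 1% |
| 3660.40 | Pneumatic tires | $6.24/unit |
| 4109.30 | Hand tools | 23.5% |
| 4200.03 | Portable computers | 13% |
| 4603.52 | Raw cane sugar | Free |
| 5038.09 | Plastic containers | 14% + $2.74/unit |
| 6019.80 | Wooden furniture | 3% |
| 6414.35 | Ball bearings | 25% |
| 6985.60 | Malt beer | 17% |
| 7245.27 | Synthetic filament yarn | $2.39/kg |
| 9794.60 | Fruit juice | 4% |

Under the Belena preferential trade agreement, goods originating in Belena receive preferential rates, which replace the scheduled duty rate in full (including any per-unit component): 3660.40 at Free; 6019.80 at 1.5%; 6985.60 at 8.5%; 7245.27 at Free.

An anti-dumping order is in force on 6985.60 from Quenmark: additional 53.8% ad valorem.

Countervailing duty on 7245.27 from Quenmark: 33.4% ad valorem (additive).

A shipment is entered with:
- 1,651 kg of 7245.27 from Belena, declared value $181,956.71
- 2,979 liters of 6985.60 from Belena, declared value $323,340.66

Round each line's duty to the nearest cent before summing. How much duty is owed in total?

Line 1 (7245.27, Belena, 1,651 kg, $181,956.71):
Base rate for 7245.27 is $2.39/kg.
Origin Belena qualifies under the Junania–Belena agreement and 7245.27 is covered: preferential rate Free applies instead.
The additional-duty order on 7245.27 targets Quenmark, not Belena; it does not apply.
Duty = $181,956.71 × 0% = $0.00.
Line 2 (6985.60, Belena, 2,979 liters, $323,340.66):
Base rate for 6985.60 is 17%.
Origin Belena qualifies under the Junania–Belena agreement and 6985.60 is covered: preferential rate 8.5% applies instead.
The additional-duty order on 6985.60 targets Quenmark, not Belena; it does not apply.
Duty = $323,340.66 × 8.5% = $27,483.96.
Total = $0.00 + $27,483.96 = $27,483.96.

$27,483.96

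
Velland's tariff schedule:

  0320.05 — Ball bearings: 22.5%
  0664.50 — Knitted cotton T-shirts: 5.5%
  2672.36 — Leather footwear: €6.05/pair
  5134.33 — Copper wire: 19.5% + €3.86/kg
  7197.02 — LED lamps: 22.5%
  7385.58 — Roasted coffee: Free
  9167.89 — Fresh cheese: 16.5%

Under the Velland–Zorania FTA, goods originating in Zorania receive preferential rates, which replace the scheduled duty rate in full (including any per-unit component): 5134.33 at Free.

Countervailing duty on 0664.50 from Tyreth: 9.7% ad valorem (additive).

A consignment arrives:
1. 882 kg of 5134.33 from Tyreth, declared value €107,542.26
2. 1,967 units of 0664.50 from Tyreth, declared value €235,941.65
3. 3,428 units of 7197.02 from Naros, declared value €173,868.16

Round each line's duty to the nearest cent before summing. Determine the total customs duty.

€99,358.73

Line 1 (5134.33, Tyreth, 882 kg, €107,542.26):
Base rate for 5134.33 is 19.5% + €3.86/kg.
5134.33 has an FTA preferential rate, but origin Tyreth is not Zorania; base rate stands.
Duty = €107,542.26 × 19.5% + 882 × €3.86 = €24,375.26.
Line 2 (0664.50, Tyreth, 1,967 units, €235,941.65):
Base rate for 0664.50 is 5.5%.
Additional duty on 0664.50 from Tyreth: +9.7%. Applied ad valorem rate: 5.5% + 9.7% = 15.2%.
Duty = €235,941.65 × 15.2% = €35,863.13.
Line 3 (7197.02, Naros, 3,428 units, €173,868.16):
Base rate for 7197.02 is 22.5%.
Duty = €173,868.16 × 22.5% = €39,120.34.
Total = €24,375.26 + €35,863.13 + €39,120.34 = €99,358.73.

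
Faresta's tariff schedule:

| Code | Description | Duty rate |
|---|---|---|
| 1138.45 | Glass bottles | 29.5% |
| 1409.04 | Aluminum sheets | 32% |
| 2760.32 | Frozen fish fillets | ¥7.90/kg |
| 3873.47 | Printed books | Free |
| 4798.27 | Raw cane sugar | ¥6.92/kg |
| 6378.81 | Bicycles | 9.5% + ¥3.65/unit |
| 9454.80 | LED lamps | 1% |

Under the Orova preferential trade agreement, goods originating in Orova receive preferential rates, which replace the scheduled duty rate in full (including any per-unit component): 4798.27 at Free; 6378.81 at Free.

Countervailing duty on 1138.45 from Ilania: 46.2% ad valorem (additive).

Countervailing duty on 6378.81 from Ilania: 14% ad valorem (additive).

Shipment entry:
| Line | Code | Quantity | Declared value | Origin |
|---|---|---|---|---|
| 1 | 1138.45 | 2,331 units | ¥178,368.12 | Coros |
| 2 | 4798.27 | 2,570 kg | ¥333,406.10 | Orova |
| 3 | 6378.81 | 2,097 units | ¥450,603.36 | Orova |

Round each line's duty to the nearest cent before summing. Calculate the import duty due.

¥52,618.60

Line 1 (1138.45, Coros, 2,331 units, ¥178,368.12):
Base rate for 1138.45 is 29.5%.
The additional-duty order on 1138.45 targets Ilania, not Coros; it does not apply.
Duty = ¥178,368.12 × 29.5% = ¥52,618.60.
Line 2 (4798.27, Orova, 2,570 kg, ¥333,406.10):
Base rate for 4798.27 is ¥6.92/kg.
Origin Orova qualifies under the Faresta–Orova agreement and 4798.27 is covered: preferential rate Free applies instead.
Duty = ¥333,406.10 × 0% = ¥0.00.
Line 3 (6378.81, Orova, 2,097 units, ¥450,603.36):
Base rate for 6378.81 is 9.5% + ¥3.65/unit.
Origin Orova qualifies under the Faresta–Orova agreement and 6378.81 is covered: preferential rate Free applies instead.
The additional-duty order on 6378.81 targets Ilania, not Orova; it does not apply.
Duty = ¥450,603.36 × 0% = ¥0.00.
Total = ¥52,618.60 + ¥0.00 + ¥0.00 = ¥52,618.60.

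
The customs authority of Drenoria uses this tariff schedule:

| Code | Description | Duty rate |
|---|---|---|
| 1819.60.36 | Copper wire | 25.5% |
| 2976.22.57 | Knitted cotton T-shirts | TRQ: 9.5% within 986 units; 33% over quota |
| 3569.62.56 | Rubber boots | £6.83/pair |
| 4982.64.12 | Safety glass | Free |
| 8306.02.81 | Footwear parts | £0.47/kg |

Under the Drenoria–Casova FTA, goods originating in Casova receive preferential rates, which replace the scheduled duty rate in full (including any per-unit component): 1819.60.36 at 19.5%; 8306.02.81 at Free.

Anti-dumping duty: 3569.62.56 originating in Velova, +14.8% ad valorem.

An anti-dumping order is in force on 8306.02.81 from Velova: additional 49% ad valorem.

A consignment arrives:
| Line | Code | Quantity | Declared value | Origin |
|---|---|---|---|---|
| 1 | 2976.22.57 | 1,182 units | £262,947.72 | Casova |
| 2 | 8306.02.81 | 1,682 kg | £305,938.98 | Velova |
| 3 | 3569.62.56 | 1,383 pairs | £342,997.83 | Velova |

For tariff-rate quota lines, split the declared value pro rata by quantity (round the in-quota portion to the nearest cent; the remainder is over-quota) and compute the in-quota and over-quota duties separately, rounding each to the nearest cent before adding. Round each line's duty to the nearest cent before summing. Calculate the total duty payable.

Line 1 (2976.22.57, Casova, 1,182 units, £262,947.72):
Code 2976.22.57 is under a tariff-rate quota (threshold 986 units). In-quota: 986 units at 9.5%; over-quota: 196 units at 33%.
Pro-rata value split: in-quota = £262,947.72 × 986/1,182 = £219,345.56; over-quota = £262,947.72 − £219,345.56 = £43,602.16.
In-quota duty = £219,345.56 × 9.5% = £20,837.83. Over-quota duty = £43,602.16 × 33% = £14,388.71.
Line duty = £20,837.83 + £14,388.71 = £35,226.54.
Line 2 (8306.02.81, Velova, 1,682 kg, £305,938.98):
Base rate for 8306.02.81 is £0.47/kg.
8306.02.81 has an FTA preferential rate, but origin Velova is not Casova; base rate stands.
Additional duty on 8306.02.81 from Velova: +49% ad valorem. Applied ad valorem rate = 49%.
Duty = £305,938.98 × 49% + 1,682 × £0.47 = £150,700.64.
Line 3 (3569.62.56, Velova, 1,383 pairs, £342,997.83):
Base rate for 3569.62.56 is £6.83/pair.
Additional duty on 3569.62.56 from Velova: +14.8% ad valorem. Applied ad valorem rate = 14.8%.
Duty = £342,997.83 × 14.8% + 1,383 × £6.83 = £60,209.57.
Total = £35,226.54 + £150,700.64 + £60,209.57 = £246,136.75.

£246,136.75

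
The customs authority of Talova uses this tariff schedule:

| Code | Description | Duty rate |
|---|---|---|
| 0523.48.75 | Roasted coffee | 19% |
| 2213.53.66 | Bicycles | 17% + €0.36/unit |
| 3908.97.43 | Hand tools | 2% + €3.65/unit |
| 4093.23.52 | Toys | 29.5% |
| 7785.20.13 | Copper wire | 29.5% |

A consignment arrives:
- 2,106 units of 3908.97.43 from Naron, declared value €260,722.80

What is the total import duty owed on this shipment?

Line 1 (3908.97.43, Naron, 2,106 units, €260,722.80):
Base rate for 3908.97.43 is 2% + €3.65/unit.
Duty = €260,722.80 × 2% + 2,106 × €3.65 = €12,901.36.

€12,901.36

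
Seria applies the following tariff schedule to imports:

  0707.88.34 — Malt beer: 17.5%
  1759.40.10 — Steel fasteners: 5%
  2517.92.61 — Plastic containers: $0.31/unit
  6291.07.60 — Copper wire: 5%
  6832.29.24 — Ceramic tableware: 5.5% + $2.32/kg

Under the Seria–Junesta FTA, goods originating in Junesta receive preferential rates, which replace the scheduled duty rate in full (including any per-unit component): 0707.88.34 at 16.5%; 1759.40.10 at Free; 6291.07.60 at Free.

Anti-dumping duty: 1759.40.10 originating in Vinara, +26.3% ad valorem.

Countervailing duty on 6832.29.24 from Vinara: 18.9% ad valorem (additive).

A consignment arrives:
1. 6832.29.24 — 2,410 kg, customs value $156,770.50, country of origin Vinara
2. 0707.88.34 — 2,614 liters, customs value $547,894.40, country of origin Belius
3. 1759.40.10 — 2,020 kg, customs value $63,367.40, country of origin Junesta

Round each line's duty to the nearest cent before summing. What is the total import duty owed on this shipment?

Line 1 (6832.29.24, Vinara, 2,410 kg, $156,770.50):
Base rate for 6832.29.24 is 5.5% + $2.32/kg.
Additional duty on 6832.29.24 from Vinara: +18.9%. Applied ad valorem rate: 5.5% + 18.9% = 24.4%.
Duty = $156,770.50 × 24.4% + 2,410 × $2.32 = $43,843.20.
Line 2 (0707.88.34, Belius, 2,614 liters, $547,894.40):
Base rate for 0707.88.34 is 17.5%.
0707.88.34 has an FTA preferential rate, but origin Belius is not Junesta; base rate stands.
Duty = $547,894.40 × 17.5% = $95,881.52.
Line 3 (1759.40.10, Junesta, 2,020 kg, $63,367.40):
Base rate for 1759.40.10 is 5%.
Origin Junesta qualifies under the Seria–Junesta agreement and 1759.40.10 is covered: preferential rate Free applies instead.
The additional-duty order on 1759.40.10 targets Vinara, not Junesta; it does not apply.
Duty = $63,367.40 × 0% = $0.00.
Total = $43,843.20 + $95,881.52 + $0.00 = $139,724.72.

$139,724.72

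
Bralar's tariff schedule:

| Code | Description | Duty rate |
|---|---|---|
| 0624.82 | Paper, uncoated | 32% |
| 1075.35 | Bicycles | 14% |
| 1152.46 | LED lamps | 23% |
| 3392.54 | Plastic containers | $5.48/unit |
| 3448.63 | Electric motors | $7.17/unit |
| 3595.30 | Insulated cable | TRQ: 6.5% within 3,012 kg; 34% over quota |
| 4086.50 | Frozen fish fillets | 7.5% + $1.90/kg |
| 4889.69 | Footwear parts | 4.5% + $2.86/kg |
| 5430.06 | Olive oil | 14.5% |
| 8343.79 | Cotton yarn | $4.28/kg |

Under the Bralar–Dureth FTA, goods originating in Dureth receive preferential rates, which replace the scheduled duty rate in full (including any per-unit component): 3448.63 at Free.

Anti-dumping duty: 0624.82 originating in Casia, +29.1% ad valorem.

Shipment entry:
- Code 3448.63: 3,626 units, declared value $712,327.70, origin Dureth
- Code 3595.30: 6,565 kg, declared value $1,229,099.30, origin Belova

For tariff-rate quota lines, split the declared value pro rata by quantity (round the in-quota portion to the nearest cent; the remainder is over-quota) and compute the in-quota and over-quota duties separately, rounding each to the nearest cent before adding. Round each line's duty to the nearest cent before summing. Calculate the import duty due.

$262,819.43

Line 1 (3448.63, Dureth, 3,626 units, $712,327.70):
Base rate for 3448.63 is $7.17/unit.
Origin Dureth qualifies under the Bralar–Dureth agreement and 3448.63 is covered: preferential rate Free applies instead.
Duty = $712,327.70 × 0% = $0.00.
Line 2 (3595.30, Belova, 6,565 kg, $1,229,099.30):
Code 3595.30 is under a tariff-rate quota (threshold 3,012 kg). In-quota: 3,012 kg at 6.5%; over-quota: 3,553 kg at 34%.
Pro-rata value split: in-quota = $1,229,099.30 × 3,012/6,565 = $563,906.64; over-quota = $1,229,099.30 − $563,906.64 = $665,192.66.
In-quota duty = $563,906.64 × 6.5% = $36,653.93. Over-quota duty = $665,192.66 × 34% = $226,165.50.
Line duty = $36,653.93 + $226,165.50 = $262,819.43.
Total = $0.00 + $262,819.43 = $262,819.43.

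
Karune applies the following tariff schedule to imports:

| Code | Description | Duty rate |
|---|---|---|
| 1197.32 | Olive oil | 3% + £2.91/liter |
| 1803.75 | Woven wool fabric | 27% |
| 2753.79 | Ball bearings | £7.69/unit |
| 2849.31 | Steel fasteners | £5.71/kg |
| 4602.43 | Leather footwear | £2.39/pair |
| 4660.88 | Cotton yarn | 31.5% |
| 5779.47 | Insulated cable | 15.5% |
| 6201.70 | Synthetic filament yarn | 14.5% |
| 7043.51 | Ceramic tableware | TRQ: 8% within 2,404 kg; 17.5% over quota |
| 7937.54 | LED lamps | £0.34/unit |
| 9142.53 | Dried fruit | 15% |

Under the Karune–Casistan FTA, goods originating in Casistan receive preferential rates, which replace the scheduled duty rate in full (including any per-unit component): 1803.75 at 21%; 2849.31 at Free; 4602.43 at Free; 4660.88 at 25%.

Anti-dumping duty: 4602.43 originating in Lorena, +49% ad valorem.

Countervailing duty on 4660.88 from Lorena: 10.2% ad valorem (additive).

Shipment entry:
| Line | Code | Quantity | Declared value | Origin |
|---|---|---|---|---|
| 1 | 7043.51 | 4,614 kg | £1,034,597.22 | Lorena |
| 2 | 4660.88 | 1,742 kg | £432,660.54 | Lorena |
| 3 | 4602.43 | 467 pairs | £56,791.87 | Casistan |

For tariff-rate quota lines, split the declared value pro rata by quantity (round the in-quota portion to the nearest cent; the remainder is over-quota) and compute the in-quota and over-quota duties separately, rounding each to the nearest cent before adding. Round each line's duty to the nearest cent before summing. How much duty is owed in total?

£310,264.31

Line 1 (7043.51, Lorena, 4,614 kg, £1,034,597.22):
Code 7043.51 is under a tariff-rate quota (threshold 2,404 kg). In-quota: 2,404 kg at 8%; over-quota: 2,210 kg at 17.5%.
Pro-rata value split: in-quota = £1,034,597.22 × 2,404/4,614 = £539,048.92; over-quota = £1,034,597.22 − £539,048.92 = £495,548.30.
In-quota duty = £539,048.92 × 8% = £43,123.91. Over-quota duty = £495,548.30 × 17.5% = £86,720.95.
Line duty = £43,123.91 + £86,720.95 = £129,844.86.
Line 2 (4660.88, Lorena, 1,742 kg, £432,660.54):
Base rate for 4660.88 is 31.5%.
4660.88 has an FTA preferential rate, but origin Lorena is not Casistan; base rate stands.
Additional duty on 4660.88 from Lorena: +10.2%. Applied ad valorem rate: 31.5% + 10.2% = 41.7%.
Duty = £432,660.54 × 41.7% = £180,419.45.
Line 3 (4602.43, Casistan, 467 pairs, £56,791.87):
Base rate for 4602.43 is £2.39/pair.
Origin Casistan qualifies under the Karune–Casistan agreement and 4602.43 is covered: preferential rate Free applies instead.
The additional-duty order on 4602.43 targets Lorena, not Casistan; it does not apply.
Duty = £56,791.87 × 0% = £0.00.
Total = £129,844.86 + £180,419.45 + £0.00 = £310,264.31.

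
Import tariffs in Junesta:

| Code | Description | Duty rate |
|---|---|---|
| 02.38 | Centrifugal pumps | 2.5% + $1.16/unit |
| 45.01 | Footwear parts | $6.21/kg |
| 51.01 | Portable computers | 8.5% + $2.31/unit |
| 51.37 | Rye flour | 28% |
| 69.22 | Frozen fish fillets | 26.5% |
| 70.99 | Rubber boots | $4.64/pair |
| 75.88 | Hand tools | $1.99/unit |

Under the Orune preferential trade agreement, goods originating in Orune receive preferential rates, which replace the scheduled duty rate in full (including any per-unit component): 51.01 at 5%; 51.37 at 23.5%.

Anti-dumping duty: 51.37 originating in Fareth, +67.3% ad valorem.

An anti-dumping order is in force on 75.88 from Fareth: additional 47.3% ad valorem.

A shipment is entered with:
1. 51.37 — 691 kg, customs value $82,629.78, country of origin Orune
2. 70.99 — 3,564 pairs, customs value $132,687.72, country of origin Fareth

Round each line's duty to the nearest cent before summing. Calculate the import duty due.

Line 1 (51.37, Orune, 691 kg, $82,629.78):
Base rate for 51.37 is 28%.
Origin Orune qualifies under the Junesta–Orune agreement and 51.37 is covered: preferential rate 23.5% applies instead.
The additional-duty order on 51.37 targets Fareth, not Orune; it does not apply.
Duty = $82,629.78 × 23.5% = $19,418.00.
Line 2 (70.99, Fareth, 3,564 pairs, $132,687.72):
Base rate for 70.99 is $4.64/pair.
Duty = 3,564 × $4.64 = $16,536.96.
Total = $19,418.00 + $16,536.96 = $35,954.96.

$35,954.96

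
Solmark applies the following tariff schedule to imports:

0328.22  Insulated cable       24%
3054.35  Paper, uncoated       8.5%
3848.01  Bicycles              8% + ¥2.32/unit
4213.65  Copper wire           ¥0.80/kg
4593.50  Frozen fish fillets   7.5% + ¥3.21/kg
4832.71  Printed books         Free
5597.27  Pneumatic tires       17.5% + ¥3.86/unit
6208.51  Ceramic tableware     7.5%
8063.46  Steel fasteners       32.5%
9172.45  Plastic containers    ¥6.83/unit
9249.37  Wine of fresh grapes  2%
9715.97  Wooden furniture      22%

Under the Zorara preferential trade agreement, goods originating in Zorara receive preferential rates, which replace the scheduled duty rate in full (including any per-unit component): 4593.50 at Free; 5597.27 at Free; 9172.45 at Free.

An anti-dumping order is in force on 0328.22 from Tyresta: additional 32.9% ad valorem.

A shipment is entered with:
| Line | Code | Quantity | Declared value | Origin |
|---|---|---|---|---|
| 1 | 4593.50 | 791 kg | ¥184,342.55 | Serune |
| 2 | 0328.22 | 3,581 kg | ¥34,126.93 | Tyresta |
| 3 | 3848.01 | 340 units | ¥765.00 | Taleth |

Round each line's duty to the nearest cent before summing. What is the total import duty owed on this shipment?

¥36,633.02

Line 1 (4593.50, Serune, 791 kg, ¥184,342.55):
Base rate for 4593.50 is 7.5% + ¥3.21/kg.
4593.50 has an FTA preferential rate, but origin Serune is not Zorara; base rate stands.
Duty = ¥184,342.55 × 7.5% + 791 × ¥3.21 = ¥16,364.80.
Line 2 (0328.22, Tyresta, 3,581 kg, ¥34,126.93):
Base rate for 0328.22 is 24%.
Additional duty on 0328.22 from Tyresta: +32.9%. Applied ad valorem rate: 24% + 32.9% = 56.9%.
Duty = ¥34,126.93 × 56.9% = ¥19,418.22.
Line 3 (3848.01, Taleth, 340 units, ¥765.00):
Base rate for 3848.01 is 8% + ¥2.32/unit.
Duty = ¥765.00 × 8% + 340 × ¥2.32 = ¥850.00.
Total = ¥16,364.80 + ¥19,418.22 + ¥850.00 = ¥36,633.02.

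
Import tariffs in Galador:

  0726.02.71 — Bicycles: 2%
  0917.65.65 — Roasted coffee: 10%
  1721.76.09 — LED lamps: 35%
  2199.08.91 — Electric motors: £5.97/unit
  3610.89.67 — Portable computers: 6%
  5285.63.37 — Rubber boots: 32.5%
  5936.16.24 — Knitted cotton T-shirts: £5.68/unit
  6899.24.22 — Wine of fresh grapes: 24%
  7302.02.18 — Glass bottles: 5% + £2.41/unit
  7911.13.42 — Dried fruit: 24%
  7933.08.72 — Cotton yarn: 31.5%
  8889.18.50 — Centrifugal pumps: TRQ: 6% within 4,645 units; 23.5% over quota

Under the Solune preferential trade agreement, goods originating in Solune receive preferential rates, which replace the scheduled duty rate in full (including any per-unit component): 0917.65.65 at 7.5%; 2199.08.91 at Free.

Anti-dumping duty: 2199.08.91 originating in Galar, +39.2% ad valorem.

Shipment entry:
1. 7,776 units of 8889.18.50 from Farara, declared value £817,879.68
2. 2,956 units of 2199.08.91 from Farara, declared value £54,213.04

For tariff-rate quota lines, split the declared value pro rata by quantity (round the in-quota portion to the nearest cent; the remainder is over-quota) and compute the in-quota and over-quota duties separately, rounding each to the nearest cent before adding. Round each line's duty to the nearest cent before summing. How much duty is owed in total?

Line 1 (8889.18.50, Farara, 7,776 units, £817,879.68):
Code 8889.18.50 is under a tariff-rate quota (threshold 4,645 units). In-quota: 4,645 units at 6%; over-quota: 3,131 units at 23.5%.
Pro-rata value split: in-quota = £817,879.68 × 4,645/7,776 = £488,561.10; over-quota = £817,879.68 − £488,561.10 = £329,318.58.
In-quota duty = £488,561.10 × 6% = £29,313.67. Over-quota duty = £329,318.58 × 23.5% = £77,389.87.
Line duty = £29,313.67 + £77,389.87 = £106,703.54.
Line 2 (2199.08.91, Farara, 2,956 units, £54,213.04):
Base rate for 2199.08.91 is £5.97/unit.
2199.08.91 has an FTA preferential rate, but origin Farara is not Solune; base rate stands.
The additional-duty order on 2199.08.91 targets Galar, not Farara; it does not apply.
Duty = 2,956 × £5.97 = £17,647.32.
Total = £106,703.54 + £17,647.32 = £124,350.86.

£124,350.86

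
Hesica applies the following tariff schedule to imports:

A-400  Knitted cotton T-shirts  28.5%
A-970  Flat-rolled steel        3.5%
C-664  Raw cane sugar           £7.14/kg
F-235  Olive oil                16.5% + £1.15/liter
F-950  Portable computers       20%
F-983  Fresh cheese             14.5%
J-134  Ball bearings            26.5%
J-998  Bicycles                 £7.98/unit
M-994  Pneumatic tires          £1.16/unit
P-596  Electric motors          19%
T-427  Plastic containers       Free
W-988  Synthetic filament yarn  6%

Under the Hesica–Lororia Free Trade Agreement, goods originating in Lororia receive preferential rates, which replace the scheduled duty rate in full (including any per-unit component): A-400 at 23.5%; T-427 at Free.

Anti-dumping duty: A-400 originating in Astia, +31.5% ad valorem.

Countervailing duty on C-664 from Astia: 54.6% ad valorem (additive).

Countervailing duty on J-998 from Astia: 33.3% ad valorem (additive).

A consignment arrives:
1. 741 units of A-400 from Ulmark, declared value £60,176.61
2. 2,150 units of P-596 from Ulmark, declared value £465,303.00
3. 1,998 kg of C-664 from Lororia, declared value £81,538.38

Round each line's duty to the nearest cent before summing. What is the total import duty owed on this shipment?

Line 1 (A-400, Ulmark, 741 units, £60,176.61):
Base rate for A-400 is 28.5%.
A-400 has an FTA preferential rate, but origin Ulmark is not Lororia; base rate stands.
The additional-duty order on A-400 targets Astia, not Ulmark; it does not apply.
Duty = £60,176.61 × 28.5% = £17,150.33.
Line 2 (P-596, Ulmark, 2,150 units, £465,303.00):
Base rate for P-596 is 19%.
Duty = £465,303.00 × 19% = £88,407.57.
Line 3 (C-664, Lororia, 1,998 kg, £81,538.38):
Base rate for C-664 is £7.14/kg.
Origin Lororia is the FTA partner but C-664 is not on the preference list; base rate stands.
The additional-duty order on C-664 targets Astia, not Lororia; it does not apply.
Duty = 1,998 × £7.14 = £14,265.72.
Total = £17,150.33 + £88,407.57 + £14,265.72 = £119,823.62.

£119,823.62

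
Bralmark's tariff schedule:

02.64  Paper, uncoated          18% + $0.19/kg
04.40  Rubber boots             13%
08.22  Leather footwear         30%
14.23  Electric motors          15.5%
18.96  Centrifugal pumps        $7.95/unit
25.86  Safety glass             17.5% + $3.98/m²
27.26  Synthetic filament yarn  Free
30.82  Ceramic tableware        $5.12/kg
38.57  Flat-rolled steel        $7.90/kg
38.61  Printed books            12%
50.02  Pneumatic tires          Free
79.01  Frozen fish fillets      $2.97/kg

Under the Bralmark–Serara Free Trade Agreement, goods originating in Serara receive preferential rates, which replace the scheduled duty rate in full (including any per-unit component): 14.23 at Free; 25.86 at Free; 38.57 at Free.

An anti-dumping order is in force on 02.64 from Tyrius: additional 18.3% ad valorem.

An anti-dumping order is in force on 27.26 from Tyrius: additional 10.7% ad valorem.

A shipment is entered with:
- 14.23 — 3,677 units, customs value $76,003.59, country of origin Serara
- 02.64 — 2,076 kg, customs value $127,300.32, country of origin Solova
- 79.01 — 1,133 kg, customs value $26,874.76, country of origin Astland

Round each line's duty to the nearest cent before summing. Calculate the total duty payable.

Line 1 (14.23, Serara, 3,677 units, $76,003.59):
Base rate for 14.23 is 15.5%.
Origin Serara qualifies under the Bralmark–Serara agreement and 14.23 is covered: preferential rate Free applies instead.
Duty = $76,003.59 × 0% = $0.00.
Line 2 (02.64, Solova, 2,076 kg, $127,300.32):
Base rate for 02.64 is 18% + $0.19/kg.
The additional-duty order on 02.64 targets Tyrius, not Solova; it does not apply.
Duty = $127,300.32 × 18% + 2,076 × $0.19 = $23,308.50.
Line 3 (79.01, Astland, 1,133 kg, $26,874.76):
Base rate for 79.01 is $2.97/kg.
Duty = 1,133 × $2.97 = $3,365.01.
Total = $0.00 + $23,308.50 + $3,365.01 = $26,673.51.

$26,673.51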